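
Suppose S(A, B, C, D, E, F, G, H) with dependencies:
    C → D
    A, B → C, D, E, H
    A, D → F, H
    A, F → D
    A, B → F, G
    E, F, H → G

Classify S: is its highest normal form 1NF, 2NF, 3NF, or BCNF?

Candidate key: {A, B}. Prime attributes: {A, B}.
C → D breaks BCNF: {C}⁺ = {C, D}, so {C} is not a superkey.
C → D determines the non-prime attribute {D} from a non-superkey — 3NF is violated.
No non-prime attribute depends on a proper subset of any candidate key, so 2NF holds.

2NF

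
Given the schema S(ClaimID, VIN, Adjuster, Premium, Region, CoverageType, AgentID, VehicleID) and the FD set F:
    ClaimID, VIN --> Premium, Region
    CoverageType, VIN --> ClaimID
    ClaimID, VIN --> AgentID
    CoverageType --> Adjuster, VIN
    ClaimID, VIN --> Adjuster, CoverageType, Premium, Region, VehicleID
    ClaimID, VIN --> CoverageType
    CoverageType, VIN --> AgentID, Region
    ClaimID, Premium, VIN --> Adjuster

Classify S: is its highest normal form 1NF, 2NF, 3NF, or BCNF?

Candidate keys: {ClaimID, VIN}, {CoverageType}. Prime attributes: {ClaimID, CoverageType, VIN}.
Every FD has a superkey on the left, so the relation is in BCNF.

BCNF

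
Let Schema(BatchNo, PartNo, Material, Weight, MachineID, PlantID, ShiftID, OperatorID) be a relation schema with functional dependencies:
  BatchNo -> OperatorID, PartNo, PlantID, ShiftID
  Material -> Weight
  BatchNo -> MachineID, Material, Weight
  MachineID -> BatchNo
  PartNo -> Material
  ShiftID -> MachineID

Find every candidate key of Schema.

Closure of {BatchNo} is {BatchNo, MachineID, Material, OperatorID, PartNo, PlantID, ShiftID, Weight}, the whole schema; {BatchNo} is a candidate key.
Closure of {MachineID} is {BatchNo, MachineID, Material, OperatorID, PartNo, PlantID, ShiftID, Weight}, the whole schema; {MachineID} is a candidate key.
Closure of {ShiftID} is {BatchNo, MachineID, Material, OperatorID, PartNo, PlantID, ShiftID, Weight}, the whole schema; {ShiftID} is a candidate key.
Any other superkey properly contains one of these, so there are no further candidate keys.

{BatchNo}, {MachineID}, {ShiftID}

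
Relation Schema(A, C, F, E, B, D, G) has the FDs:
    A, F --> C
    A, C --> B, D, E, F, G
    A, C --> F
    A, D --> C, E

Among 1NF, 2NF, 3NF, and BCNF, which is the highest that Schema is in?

BCNF

Candidate keys: {A, C}, {A, D}, {A, F}. Prime attributes: {A, C, D, F}.
Every FD has a superkey on the left, so the relation is in BCNF.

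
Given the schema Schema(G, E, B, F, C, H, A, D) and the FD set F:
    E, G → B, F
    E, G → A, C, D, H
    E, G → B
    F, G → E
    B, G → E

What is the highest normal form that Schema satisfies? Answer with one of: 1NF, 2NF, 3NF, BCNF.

BCNF

Candidate keys: {B, G}, {E, G}, {F, G}. Prime attributes: {B, E, F, G}.
Every FD has a superkey on the left, so the relation is in BCNF.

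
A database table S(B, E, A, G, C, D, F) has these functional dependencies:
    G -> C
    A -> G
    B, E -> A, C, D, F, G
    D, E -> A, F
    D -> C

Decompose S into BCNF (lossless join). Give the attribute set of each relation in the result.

Candidate key of the original relation: {B, E}.
{A, B, C, D, E, F, G}: {G} determines {C, G} here but is not a superkey — split on G -> C, giving {C, G} and {A, B, D, E, F, G}.
{C, G} is in BCNF.
{A, B, D, E, F, G}: {A} determines {A, G} here but is not a superkey — split on A -> G, giving {A, G} and {A, B, D, E, F}.
{A, G} is in BCNF.
{A, B, D, E, F}: {D, E} determines {A, D, E, F} here but is not a superkey — split on D, E -> A, F, giving {A, D, E, F} and {B, D, E}.
{A, D, E, F} is in BCNF.
{B, D, E} is in BCNF.

{A, D, E, F}; {A, G}; {B, D, E}; {C, G}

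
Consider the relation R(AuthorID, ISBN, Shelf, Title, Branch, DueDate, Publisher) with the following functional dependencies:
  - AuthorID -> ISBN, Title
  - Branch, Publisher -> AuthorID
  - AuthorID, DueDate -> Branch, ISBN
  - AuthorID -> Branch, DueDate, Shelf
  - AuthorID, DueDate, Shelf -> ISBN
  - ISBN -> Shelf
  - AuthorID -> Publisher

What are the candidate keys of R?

Closure of {AuthorID} is {AuthorID, Branch, DueDate, ISBN, Publisher, Shelf, Title}, the whole schema; {AuthorID} is a candidate key.
Closure of {Branch, Publisher} is {AuthorID, Branch, DueDate, ISBN, Publisher, Shelf, Title}, the whole schema; {Branch, Publisher} is a candidate key.
No proper subset of any of these is a key, and no other minimal superkey exists.

{AuthorID}, {Branch, Publisher}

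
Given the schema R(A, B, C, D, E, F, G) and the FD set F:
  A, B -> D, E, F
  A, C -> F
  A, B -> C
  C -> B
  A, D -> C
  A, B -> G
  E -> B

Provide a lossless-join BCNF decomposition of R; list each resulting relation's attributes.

{A, C, D, E, F, G}; {B, C}

Candidate keys of the original relation: {A, B}, {A, C}, {A, D}, {A, E}.
Within {A, B, C, D, E, F, G}: {C}⁺ ∩ {A, B, C, D, E, F, G} = {B, C}, not the whole set, so C -> B violates BCNF; decompose into {B, C} and {A, C, D, E, F, G}.
{B, C} has no BCNF violation.
{A, C, D, E, F, G} has no BCNF violation.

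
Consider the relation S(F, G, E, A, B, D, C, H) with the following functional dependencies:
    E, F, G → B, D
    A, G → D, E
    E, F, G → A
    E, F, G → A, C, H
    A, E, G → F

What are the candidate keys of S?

No FD produces {G}, so it must be in every candidate key.
{A, G}⁺ = {A, B, C, D, E, F, G, H}, which is every attribute, so {A, G} is a candidate key.
{E, F, G}⁺ = {A, B, C, D, E, F, G, H}, which is every attribute, so {E, F, G} is a candidate key.
These are minimal and exhaustive — every other superkey contains one of them.

{A, G}, {E, F, G}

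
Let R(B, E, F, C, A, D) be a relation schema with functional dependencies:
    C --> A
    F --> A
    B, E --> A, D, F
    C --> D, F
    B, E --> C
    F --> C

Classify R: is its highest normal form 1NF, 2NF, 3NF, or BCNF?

Candidate key: {B, E}. Prime attributes: {B, E}.
For C --> A we have {C}⁺ = {A, C, D, F}; {C} is not a superkey, so BCNF fails.
C --> A has non-prime {A} on the right and a non-superkey on the left, so 3NF fails.
No non-prime attribute depends on a proper subset of any candidate key, so 2NF holds.

2NF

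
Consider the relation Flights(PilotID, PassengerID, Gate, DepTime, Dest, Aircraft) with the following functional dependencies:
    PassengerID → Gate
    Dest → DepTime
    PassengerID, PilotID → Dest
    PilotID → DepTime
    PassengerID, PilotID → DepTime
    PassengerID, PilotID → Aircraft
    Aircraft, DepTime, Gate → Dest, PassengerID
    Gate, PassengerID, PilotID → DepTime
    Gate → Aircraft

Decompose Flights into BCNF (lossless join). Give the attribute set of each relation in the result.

Candidate keys of the original relation: {Gate, PilotID}, {PassengerID, PilotID}.
Within {Aircraft, DepTime, Dest, Gate, PassengerID, PilotID}: {PassengerID}⁺ ∩ {Aircraft, DepTime, Dest, Gate, PassengerID, PilotID} = {Aircraft, Gate, PassengerID}, not the whole set, so PassengerID → Aircraft, Gate violates BCNF; decompose into {Aircraft, Gate, PassengerID} and {DepTime, Dest, PassengerID, PilotID}.
Within {Aircraft, Gate, PassengerID}: {Gate}⁺ ∩ {Aircraft, Gate, PassengerID} = {Aircraft, Gate}, not the whole set, so Gate → Aircraft violates BCNF; decompose into {Aircraft, Gate} and {Gate, PassengerID}.
{Aircraft, Gate} has no BCNF violation.
{Gate, PassengerID} has no BCNF violation.
Within {DepTime, Dest, PassengerID, PilotID}: {Dest}⁺ ∩ {DepTime, Dest, PassengerID, PilotID} = {DepTime, Dest}, not the whole set, so Dest → DepTime violates BCNF; decompose into {DepTime, Dest} and {Dest, PassengerID, PilotID}.
{DepTime, Dest} has no BCNF violation.
{Dest, PassengerID, PilotID} has no BCNF violation.

{Aircraft, Gate}; {DepTime, Dest}; {Dest, PassengerID, PilotID}; {Gate, PassengerID}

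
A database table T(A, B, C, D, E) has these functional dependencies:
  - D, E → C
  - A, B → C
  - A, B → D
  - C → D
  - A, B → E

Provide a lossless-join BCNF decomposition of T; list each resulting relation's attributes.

{A, B, D, E}; {C, D}; {C, E}

Candidate key of the original relation: {A, B}.
{A, B, C, D, E}: {D, E} determines {C, D, E} here but is not a superkey — split on D, E → C, giving {C, D, E} and {A, B, D, E}.
{C, D, E}: {C} determines {C, D} here but is not a superkey — split on C → D, giving {C, D} and {C, E}.
{C, D}: every determinant is a superkey — BCNF.
{C, E}: every determinant is a superkey — BCNF.
{A, B, D, E}: every determinant is a superkey — BCNF.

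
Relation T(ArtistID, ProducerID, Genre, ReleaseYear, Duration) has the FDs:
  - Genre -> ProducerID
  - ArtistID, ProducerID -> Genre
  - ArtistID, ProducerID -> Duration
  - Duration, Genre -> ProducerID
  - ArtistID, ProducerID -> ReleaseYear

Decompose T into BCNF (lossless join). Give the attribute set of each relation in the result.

Candidate keys of the original relation: {ArtistID, Genre}, {ArtistID, ProducerID}.
{ArtistID, Duration, Genre, ProducerID, ReleaseYear}: {Genre} determines {Genre, ProducerID} here but is not a superkey — split on Genre -> ProducerID, giving {Genre, ProducerID} and {ArtistID, Duration, Genre, ReleaseYear}.
{Genre, ProducerID}: every determinant is a superkey — BCNF.
{ArtistID, Duration, Genre, ReleaseYear}: every determinant is a superkey — BCNF.

{ArtistID, Duration, Genre, ReleaseYear}; {Genre, ProducerID}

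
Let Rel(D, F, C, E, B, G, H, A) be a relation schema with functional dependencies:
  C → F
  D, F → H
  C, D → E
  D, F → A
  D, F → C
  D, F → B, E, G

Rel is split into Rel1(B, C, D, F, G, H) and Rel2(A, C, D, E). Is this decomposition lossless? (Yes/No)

Yes

The shared attributes are {C, D} and {C, D}⁺ = {A, B, C, D, E, F, G, H}.
Rel1 is contained in that closure, so Rel1 ∩ Rel2 → Rel1 holds and the join is lossless.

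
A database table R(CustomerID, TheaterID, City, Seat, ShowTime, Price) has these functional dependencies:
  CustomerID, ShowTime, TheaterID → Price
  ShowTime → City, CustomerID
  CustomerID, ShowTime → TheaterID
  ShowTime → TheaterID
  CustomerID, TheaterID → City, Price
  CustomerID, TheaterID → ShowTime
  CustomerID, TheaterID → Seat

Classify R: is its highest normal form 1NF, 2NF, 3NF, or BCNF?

Candidate keys: {CustomerID, TheaterID}, {ShowTime}. Prime attributes: {CustomerID, ShowTime, TheaterID}.
The left-hand side of every FD is a superkey, so BCNF is satisfied.

BCNF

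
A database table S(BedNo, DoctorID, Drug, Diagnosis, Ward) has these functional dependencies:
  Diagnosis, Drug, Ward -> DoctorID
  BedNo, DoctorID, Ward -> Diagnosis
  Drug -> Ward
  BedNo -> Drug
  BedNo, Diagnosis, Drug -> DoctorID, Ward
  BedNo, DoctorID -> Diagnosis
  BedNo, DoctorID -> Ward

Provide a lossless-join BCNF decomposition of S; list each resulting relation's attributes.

{BedNo, Diagnosis}; {BedNo, Drug}; {Diagnosis, DoctorID, Drug}; {Drug, Ward}

Candidate keys of the original relation: {BedNo, Diagnosis}, {BedNo, DoctorID}.
Within {BedNo, Diagnosis, DoctorID, Drug, Ward}: {Diagnosis, Drug, Ward}⁺ ∩ {BedNo, Diagnosis, DoctorID, Drug, Ward} = {Diagnosis, DoctorID, Drug, Ward}, not the whole set, so Diagnosis, Drug, Ward -> DoctorID violates BCNF; decompose into {Diagnosis, DoctorID, Drug, Ward} and {BedNo, Diagnosis, Drug, Ward}.
Within {Diagnosis, DoctorID, Drug, Ward}: {Drug}⁺ ∩ {Diagnosis, DoctorID, Drug, Ward} = {Drug, Ward}, not the whole set, so Drug -> Ward violates BCNF; decompose into {Drug, Ward} and {Diagnosis, DoctorID, Drug}.
{Drug, Ward} has no BCNF violation.
{Diagnosis, DoctorID, Drug} has no BCNF violation.
Within {BedNo, Diagnosis, Drug, Ward}: {Drug}⁺ ∩ {BedNo, Diagnosis, Drug, Ward} = {Drug, Ward}, not the whole set, so Drug -> Ward violates BCNF; decompose into {Drug, Ward} and {BedNo, Diagnosis, Drug}.
{Drug, Ward} has no BCNF violation.
Within {BedNo, Diagnosis, Drug}: {BedNo}⁺ ∩ {BedNo, Diagnosis, Drug} = {BedNo, Drug}, not the whole set, so BedNo -> Drug violates BCNF; decompose into {BedNo, Drug} and {BedNo, Diagnosis}.
{BedNo, Drug} has no BCNF violation.
{BedNo, Diagnosis} has no BCNF violation.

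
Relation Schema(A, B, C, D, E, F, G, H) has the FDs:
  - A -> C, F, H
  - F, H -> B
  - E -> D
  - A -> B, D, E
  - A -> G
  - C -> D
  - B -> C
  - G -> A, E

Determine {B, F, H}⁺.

{B, C, D, F, H}

Start with {B, F, H}.
B -> C applies; add {C} → now {B, C, F, H}.
C -> D applies; add {D} → now {B, C, D, F, H}.
No further FD applies.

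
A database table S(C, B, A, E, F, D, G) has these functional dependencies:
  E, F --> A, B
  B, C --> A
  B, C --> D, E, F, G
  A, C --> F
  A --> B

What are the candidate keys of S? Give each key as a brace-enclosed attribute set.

{A, C}, {B, C}, {C, E, F}

No FD produces {C}, so it must be in every candidate key.
{A, C} is a candidate key since {A, C}⁺ = {A, B, C, D, E, F, G} covers every attribute.
{B, C} is a candidate key since {B, C}⁺ = {A, B, C, D, E, F, G} covers every attribute.
{C, E, F} is a candidate key since {C, E, F}⁺ = {A, B, C, D, E, F, G} covers every attribute.
No proper subset of any of these is a key, and no other minimal superkey exists.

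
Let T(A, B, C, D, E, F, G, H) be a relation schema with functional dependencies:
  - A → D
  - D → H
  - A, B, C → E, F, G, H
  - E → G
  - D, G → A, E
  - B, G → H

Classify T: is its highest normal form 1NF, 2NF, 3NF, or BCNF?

1NF

Candidate keys: {A, B, C}, {B, C, D, E}, {B, C, D, G}. Prime attributes: {A, B, C, D, E, G}.
A → D breaks BCNF: {A}⁺ = {A, D, H}, so {A} is not a superkey.
Because {H} is non-prime and the left side of D → H is not a superkey, the relation is not in 3NF.
The proper key subset {A} of {A, B, C} determines non-prime {H}, so the relation is not even in 2NF.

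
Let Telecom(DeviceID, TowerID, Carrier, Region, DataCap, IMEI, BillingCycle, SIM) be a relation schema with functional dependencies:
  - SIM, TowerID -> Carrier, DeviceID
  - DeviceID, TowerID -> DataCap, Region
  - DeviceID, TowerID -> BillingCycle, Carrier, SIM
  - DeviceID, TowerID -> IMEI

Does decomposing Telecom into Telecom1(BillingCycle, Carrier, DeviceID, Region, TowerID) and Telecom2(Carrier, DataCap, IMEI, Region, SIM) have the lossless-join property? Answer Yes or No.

No

The shared attributes are {Carrier, Region} and {Carrier, Region}⁺ = {Carrier, Region}.
The closure covers neither Telecom1 nor Telecom2 entirely; the join is not lossless.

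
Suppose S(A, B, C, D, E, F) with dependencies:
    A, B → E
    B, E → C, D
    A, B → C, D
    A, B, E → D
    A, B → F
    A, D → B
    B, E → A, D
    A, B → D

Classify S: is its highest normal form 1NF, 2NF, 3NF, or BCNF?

Candidate keys: {A, B}, {A, D}, {B, E}. Prime attributes: {A, B, D, E}.
Each dependency's left side is a superkey — BCNF holds.

BCNF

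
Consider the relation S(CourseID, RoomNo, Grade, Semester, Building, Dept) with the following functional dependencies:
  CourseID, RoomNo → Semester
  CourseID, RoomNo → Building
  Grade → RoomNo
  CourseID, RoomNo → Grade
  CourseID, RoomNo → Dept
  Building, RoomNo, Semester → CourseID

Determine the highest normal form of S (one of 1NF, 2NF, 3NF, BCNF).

3NF

Candidate keys: {Building, Grade, Semester}, {Building, RoomNo, Semester}, {CourseID, Grade}, {CourseID, RoomNo}. Prime attributes: {Building, CourseID, Grade, RoomNo, Semester}.
Grade → RoomNo: {Grade}⁺ = {Grade, RoomNo}, which is not all of the attributes, so the left side is not a superkey — BCNF is violated.
Its right-hand attributes {RoomNo} are all prime, as are those of every other non-superkey FD — the relation is in 3NF.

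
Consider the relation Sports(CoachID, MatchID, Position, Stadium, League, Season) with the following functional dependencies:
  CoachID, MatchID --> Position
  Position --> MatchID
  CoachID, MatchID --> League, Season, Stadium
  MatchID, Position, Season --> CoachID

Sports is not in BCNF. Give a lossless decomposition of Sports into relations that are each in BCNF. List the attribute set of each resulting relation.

Candidate keys of the original relation: {CoachID, MatchID}, {CoachID, Position}, {Position, Season}.
In {CoachID, League, MatchID, Position, Season, Stadium}, {Position} is not a superkey ({Position}⁺ restricted to this set is {MatchID, Position}), so split on Position --> MatchID into {MatchID, Position} and {CoachID, League, Position, Season, Stadium}.
{MatchID, Position}: every determinant is a superkey — BCNF.
{CoachID, League, Position, Season, Stadium}: every determinant is a superkey — BCNF.

{CoachID, League, Position, Season, Stadium}; {MatchID, Position}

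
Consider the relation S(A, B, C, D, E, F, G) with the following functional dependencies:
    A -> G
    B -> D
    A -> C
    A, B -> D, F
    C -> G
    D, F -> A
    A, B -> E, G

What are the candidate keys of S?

{A, B}, {B, F}

Attributes never on any right-hand side: {B} — every candidate key must contain it.
{A, B} is a candidate key since {A, B}⁺ = {A, B, C, D, E, F, G} covers every attribute.
{B, F} is a candidate key since {B, F}⁺ = {A, B, C, D, E, F, G} covers every attribute.
No proper subset of any of these is a key, and no other minimal superkey exists.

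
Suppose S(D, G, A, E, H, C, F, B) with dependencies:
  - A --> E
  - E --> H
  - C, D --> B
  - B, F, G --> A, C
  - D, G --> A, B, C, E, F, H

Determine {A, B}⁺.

Start with {A, B}.
A --> E applies; add {E} → now {A, B, E}.
E --> H applies; add {H} → now {A, B, E, H}.
No further FD applies.

{A, B, E, H}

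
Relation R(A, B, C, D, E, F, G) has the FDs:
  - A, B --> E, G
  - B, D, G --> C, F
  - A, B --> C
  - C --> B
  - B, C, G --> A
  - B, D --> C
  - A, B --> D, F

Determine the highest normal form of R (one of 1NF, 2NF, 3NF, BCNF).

3NF

Candidate keys: {A, B}, {A, C}, {B, D, G}, {C, G}. Prime attributes: {A, B, C, D, G}.
C --> B: {C}⁺ = {B, C}, which is not all of the attributes, so the left side is not a superkey — BCNF is violated.
Since {B} ⊆ prime attributes and every other non-superkey FD also has a prime right side, the schema is in 3NF.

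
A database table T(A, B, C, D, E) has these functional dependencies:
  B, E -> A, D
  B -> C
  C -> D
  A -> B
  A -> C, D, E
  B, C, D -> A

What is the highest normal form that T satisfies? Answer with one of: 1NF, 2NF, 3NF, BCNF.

2NF

Candidate keys: {A}, {B}. Prime attributes: {A, B}.
For C -> D we have {C}⁺ = {C, D}; {C} is not a superkey, so BCNF fails.
Because {D} is non-prime and the left side of C -> D is not a superkey, the relation is not in 3NF.
Every candidate key is a single attribute, so no partial dependency is possible; 2NF holds.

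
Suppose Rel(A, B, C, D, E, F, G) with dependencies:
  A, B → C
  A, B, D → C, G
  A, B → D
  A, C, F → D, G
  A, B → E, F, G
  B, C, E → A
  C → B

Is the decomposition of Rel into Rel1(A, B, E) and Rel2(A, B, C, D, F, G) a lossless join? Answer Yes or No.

Yes

Common attributes: {A, B}; their closure is {A, B, C, D, E, F, G}.
This includes all of Rel1, so the common attributes are a superkey of Rel1 — the join is lossless.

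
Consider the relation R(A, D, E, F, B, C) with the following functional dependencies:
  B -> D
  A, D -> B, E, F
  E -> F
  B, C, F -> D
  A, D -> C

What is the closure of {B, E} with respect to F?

{B, D, E, F}

Start with {B, E}.
B -> D applies; add {D} → now {B, D, E}.
E -> F applies; add {F} → now {B, D, E, F}.
No further FD applies.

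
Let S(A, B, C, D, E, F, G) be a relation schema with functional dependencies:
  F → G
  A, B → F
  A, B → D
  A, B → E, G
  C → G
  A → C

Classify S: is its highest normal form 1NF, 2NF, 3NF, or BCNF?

1NF

Candidate key: {A, B}. Prime attributes: {A, B}.
For F → G we have {F}⁺ = {F, G}; {F} is not a superkey, so BCNF fails.
Because {G} is non-prime and the left side of F → G is not a superkey, the relation is not in 3NF.
{A} is a proper subset of the key {A, B}, and {A}⁺ contains the non-prime attributes {C, G} — a partial dependency, so 2NF is violated.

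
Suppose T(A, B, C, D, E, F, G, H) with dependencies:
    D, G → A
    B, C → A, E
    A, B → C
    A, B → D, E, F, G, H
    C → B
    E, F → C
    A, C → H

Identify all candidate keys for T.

{A, B}, {B, D, G}, {C}, {E, F}

{C} is a candidate key since {C}⁺ = {A, B, C, D, E, F, G, H} covers every attribute.
{A, B} is a candidate key since {A, B}⁺ = {A, B, C, D, E, F, G, H} covers every attribute.
{E, F} is a candidate key since {E, F}⁺ = {A, B, C, D, E, F, G, H} covers every attribute.
{B, D, G} is a candidate key since {B, D, G}⁺ = {A, B, C, D, E, F, G, H} covers every attribute.
These are minimal and exhaustive — every other superkey contains one of them.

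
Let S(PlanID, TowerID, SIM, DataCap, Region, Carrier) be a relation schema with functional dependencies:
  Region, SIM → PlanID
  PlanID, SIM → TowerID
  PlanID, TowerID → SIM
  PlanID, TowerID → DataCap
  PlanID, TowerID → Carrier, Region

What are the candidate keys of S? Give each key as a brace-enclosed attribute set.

Closure of {PlanID, SIM} is {Carrier, DataCap, PlanID, Region, SIM, TowerID}, the whole schema; {PlanID, SIM} is a candidate key.
Closure of {PlanID, TowerID} is {Carrier, DataCap, PlanID, Region, SIM, TowerID}, the whole schema; {PlanID, TowerID} is a candidate key.
Closure of {Region, SIM} is {Carrier, DataCap, PlanID, Region, SIM, TowerID}, the whole schema; {Region, SIM} is a candidate key.
Any other superkey properly contains one of these, so there are no further candidate keys.

{PlanID, SIM}, {PlanID, TowerID}, {Region, SIM}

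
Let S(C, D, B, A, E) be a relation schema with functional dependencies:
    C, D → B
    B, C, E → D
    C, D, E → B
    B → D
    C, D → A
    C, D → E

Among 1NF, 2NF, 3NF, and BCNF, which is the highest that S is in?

3NF

Candidate keys: {B, C}, {C, D}. Prime attributes: {B, C, D}.
B → D: {B}⁺ = {B, D}, which is not all of the attributes, so the left side is not a superkey — BCNF is violated.
Its right-hand attributes {D} are all prime, as are those of every other non-superkey FD — the relation is in 3NF.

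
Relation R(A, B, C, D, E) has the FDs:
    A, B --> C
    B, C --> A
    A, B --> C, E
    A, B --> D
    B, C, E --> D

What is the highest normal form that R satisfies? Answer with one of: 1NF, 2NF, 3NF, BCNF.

Candidate keys: {A, B}, {B, C}. Prime attributes: {A, B, C}.
The left-hand side of every FD is a superkey, so BCNF is satisfied.

BCNF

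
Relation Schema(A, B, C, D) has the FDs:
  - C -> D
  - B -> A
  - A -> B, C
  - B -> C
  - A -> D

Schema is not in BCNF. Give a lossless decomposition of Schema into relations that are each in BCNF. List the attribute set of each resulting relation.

Candidate keys of the original relation: {A}, {B}.
Within {A, B, C, D}: {C}⁺ ∩ {A, B, C, D} = {C, D}, not the whole set, so C -> D violates BCNF; decompose into {C, D} and {A, B, C}.
{C, D} has no BCNF violation.
{A, B, C} has no BCNF violation.

{A, B, C}; {C, D}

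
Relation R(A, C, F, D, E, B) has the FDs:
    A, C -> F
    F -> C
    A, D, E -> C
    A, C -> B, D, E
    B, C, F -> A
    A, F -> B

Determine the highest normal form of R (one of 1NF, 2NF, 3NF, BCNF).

3NF

Candidate keys: {A, C}, {A, D, E}, {A, F}, {B, F}. Prime attributes: {A, B, C, D, E, F}.
F -> C: {F}⁺ = {C, F}, which is not all of the attributes, so the left side is not a superkey — BCNF is violated.
Since {C} ⊆ prime attributes and every other non-superkey FD also has a prime right side, the schema is in 3NF.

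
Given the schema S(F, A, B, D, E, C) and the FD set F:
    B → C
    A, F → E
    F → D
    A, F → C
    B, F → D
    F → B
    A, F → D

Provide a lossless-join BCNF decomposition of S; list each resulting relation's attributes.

Candidate key of the original relation: {A, F}.
Within {A, B, C, D, E, F}: {B}⁺ ∩ {A, B, C, D, E, F} = {B, C}, not the whole set, so B → C violates BCNF; decompose into {B, C} and {A, B, D, E, F}.
{B, C}: every determinant is a superkey — BCNF.
Within {A, B, D, E, F}: {F}⁺ ∩ {A, B, D, E, F} = {B, D, F}, not the whole set, so F → B, D violates BCNF; decompose into {B, D, F} and {A, E, F}.
{B, D, F}: every determinant is a superkey — BCNF.
{A, E, F}: every determinant is a superkey — BCNF.

{A, E, F}; {B, C}; {B, D, F}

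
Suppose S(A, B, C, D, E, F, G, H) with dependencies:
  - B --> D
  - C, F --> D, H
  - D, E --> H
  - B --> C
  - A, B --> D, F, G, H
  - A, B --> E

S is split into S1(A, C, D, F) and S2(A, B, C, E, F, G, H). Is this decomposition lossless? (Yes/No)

Yes

S1 ∩ S2 = {A, C, F}; its closure under F is {A, C, D, F, H}.
Since S1 ⊆ {A, C, D, F, H}, the intersection is a superkey of S1; the decomposition is lossless.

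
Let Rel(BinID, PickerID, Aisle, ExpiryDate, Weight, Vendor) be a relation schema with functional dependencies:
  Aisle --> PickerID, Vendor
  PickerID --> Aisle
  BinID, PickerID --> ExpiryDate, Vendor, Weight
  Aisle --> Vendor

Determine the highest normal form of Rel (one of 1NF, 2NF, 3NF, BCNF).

Candidate keys: {Aisle, BinID}, {BinID, PickerID}. Prime attributes: {Aisle, BinID, PickerID}.
Aisle --> PickerID, Vendor breaks BCNF: {Aisle}⁺ = {Aisle, PickerID, Vendor}, so {Aisle} is not a superkey.
Aisle --> PickerID, Vendor has non-prime {Vendor} on the right and a non-superkey on the left, so 3NF fails.
{Aisle} is a proper subset of the key {Aisle, BinID}, and {Aisle}⁺ contains the non-prime attribute {Vendor} — a partial dependency, so 2NF is violated.

1NF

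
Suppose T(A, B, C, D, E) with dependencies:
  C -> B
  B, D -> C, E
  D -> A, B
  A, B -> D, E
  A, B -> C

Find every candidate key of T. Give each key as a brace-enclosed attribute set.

{A, B}, {A, C}, {D}

{D}⁺ = {A, B, C, D, E}, which is every attribute, so {D} is a candidate key.
{A, B}⁺ = {A, B, C, D, E}, which is every attribute, so {A, B} is a candidate key.
{A, C}⁺ = {A, B, C, D, E}, which is every attribute, so {A, C} is a candidate key.
These are minimal and exhaustive — every other superkey contains one of them.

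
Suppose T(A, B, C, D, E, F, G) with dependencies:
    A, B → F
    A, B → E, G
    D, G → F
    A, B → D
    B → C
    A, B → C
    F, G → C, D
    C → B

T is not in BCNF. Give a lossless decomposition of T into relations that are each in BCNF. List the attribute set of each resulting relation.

Candidate keys of the original relation: {A, B}, {A, C}, {A, D, G}, {A, F, G}.
{A, B, C, D, E, F, G}: {D, G} determines {B, C, D, F, G} here but is not a superkey — split on D, G → B, C, F, giving {B, C, D, F, G} and {A, D, E, G}.
{B, C, D, F, G}: {B} determines {B, C} here but is not a superkey — split on B → C, giving {B, C} and {B, D, F, G}.
{B, C} is in BCNF.
{B, D, F, G} is in BCNF.
{A, D, E, G} is in BCNF.

{A, D, E, G}; {B, C}; {B, D, F, G}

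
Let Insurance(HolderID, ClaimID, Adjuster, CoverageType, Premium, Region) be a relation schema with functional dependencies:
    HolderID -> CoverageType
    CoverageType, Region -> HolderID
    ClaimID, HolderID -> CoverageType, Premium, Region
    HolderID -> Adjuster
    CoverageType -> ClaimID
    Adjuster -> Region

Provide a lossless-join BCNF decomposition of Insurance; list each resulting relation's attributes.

{Adjuster, CoverageType, HolderID, Premium}; {Adjuster, Region}; {ClaimID, CoverageType}

Candidate keys of the original relation: {Adjuster, CoverageType}, {CoverageType, Region}, {HolderID}.
Within {Adjuster, ClaimID, CoverageType, HolderID, Premium, Region}: {CoverageType}⁺ ∩ {Adjuster, ClaimID, CoverageType, HolderID, Premium, Region} = {ClaimID, CoverageType}, not the whole set, so CoverageType -> ClaimID violates BCNF; decompose into {ClaimID, CoverageType} and {Adjuster, CoverageType, HolderID, Premium, Region}.
{ClaimID, CoverageType} has no BCNF violation.
Within {Adjuster, CoverageType, HolderID, Premium, Region}: {Adjuster}⁺ ∩ {Adjuster, CoverageType, HolderID, Premium, Region} = {Adjuster, Region}, not the whole set, so Adjuster -> Region violates BCNF; decompose into {Adjuster, Region} and {Adjuster, CoverageType, HolderID, Premium}.
{Adjuster, Region} has no BCNF violation.
{Adjuster, CoverageType, HolderID, Premium} has no BCNF violation.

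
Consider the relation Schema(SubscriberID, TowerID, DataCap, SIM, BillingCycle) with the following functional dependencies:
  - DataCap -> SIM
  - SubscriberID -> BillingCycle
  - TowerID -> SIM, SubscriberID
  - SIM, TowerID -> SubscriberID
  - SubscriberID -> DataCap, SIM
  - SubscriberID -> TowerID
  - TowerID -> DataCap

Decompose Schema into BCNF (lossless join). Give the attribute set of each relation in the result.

{BillingCycle, DataCap, SubscriberID, TowerID}; {DataCap, SIM}

Candidate keys of the original relation: {SubscriberID}, {TowerID}.
{BillingCycle, DataCap, SIM, SubscriberID, TowerID}: {DataCap} determines {DataCap, SIM} here but is not a superkey — split on DataCap -> SIM, giving {DataCap, SIM} and {BillingCycle, DataCap, SubscriberID, TowerID}.
{DataCap, SIM} is in BCNF.
{BillingCycle, DataCap, SubscriberID, TowerID} is in BCNF.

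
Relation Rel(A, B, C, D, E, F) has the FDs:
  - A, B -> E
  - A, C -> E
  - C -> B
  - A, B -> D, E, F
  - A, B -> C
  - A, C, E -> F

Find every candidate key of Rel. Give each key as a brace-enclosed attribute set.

{A, B}, {A, C}

{A} never appears on the right of any FD, so every key must include it.
{A, B}⁺ = {A, B, C, D, E, F}, which is every attribute, so {A, B} is a candidate key.
{A, C}⁺ = {A, B, C, D, E, F}, which is every attribute, so {A, C} is a candidate key.
These are minimal and exhaustive — every other superkey contains one of them.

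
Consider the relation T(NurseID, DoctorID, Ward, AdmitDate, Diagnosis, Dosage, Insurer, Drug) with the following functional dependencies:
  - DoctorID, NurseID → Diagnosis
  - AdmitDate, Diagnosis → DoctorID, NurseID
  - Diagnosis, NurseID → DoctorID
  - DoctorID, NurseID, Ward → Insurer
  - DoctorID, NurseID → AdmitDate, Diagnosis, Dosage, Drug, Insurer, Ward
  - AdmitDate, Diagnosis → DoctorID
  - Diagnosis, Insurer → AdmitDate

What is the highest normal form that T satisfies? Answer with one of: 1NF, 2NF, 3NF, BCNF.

BCNF

Candidate keys: {AdmitDate, Diagnosis}, {Diagnosis, Insurer}, {Diagnosis, NurseID}, {DoctorID, NurseID}. Prime attributes: {AdmitDate, Diagnosis, DoctorID, Insurer, NurseID}.
Each dependency's left side is a superkey — BCNF holds.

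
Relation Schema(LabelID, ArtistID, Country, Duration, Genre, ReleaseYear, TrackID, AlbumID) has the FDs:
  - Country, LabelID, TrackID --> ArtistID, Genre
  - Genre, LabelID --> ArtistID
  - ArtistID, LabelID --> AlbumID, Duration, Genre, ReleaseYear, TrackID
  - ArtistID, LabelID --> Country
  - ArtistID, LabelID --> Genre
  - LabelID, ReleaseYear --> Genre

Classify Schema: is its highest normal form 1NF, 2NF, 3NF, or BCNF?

BCNF

Candidate keys: {ArtistID, LabelID}, {Country, LabelID, TrackID}, {Genre, LabelID}, {LabelID, ReleaseYear}. Prime attributes: {ArtistID, Country, Genre, LabelID, ReleaseYear, TrackID}.
The left-hand side of every FD is a superkey, so BCNF is satisfied.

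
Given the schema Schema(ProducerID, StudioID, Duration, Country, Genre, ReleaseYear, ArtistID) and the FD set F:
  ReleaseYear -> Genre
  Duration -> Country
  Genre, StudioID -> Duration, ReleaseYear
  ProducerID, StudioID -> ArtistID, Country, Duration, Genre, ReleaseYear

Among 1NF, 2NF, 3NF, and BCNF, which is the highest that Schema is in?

2NF

Candidate key: {ProducerID, StudioID}. Prime attributes: {ProducerID, StudioID}.
For ReleaseYear -> Genre we have {ReleaseYear}⁺ = {Genre, ReleaseYear}; {ReleaseYear} is not a superkey, so BCNF fails.
ReleaseYear -> Genre determines the non-prime attribute {Genre} from a non-superkey — 3NF is violated.
No proper subset of a key has a non-prime attribute in its closure, so there is no partial dependency; 2NF holds.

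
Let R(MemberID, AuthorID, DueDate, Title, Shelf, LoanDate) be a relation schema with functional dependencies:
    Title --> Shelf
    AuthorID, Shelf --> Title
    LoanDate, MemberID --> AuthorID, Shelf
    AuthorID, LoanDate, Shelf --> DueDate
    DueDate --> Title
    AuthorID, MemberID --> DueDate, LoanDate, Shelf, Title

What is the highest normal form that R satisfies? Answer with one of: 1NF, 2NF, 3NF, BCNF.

2NF

Candidate keys: {AuthorID, MemberID}, {LoanDate, MemberID}. Prime attributes: {AuthorID, LoanDate, MemberID}.
Title --> Shelf breaks BCNF: {Title}⁺ = {Shelf, Title}, so {Title} is not a superkey.
Title --> Shelf has non-prime {Shelf} on the right and a non-superkey on the left, so 3NF fails.
No non-prime attribute depends on a proper subset of any candidate key, so 2NF holds.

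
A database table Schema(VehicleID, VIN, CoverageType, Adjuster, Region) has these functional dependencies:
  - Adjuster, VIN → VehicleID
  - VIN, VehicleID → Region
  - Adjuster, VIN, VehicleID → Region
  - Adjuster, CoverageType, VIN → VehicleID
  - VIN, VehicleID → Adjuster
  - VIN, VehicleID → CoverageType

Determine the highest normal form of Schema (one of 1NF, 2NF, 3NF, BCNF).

Candidate keys: {Adjuster, VIN}, {VIN, VehicleID}. Prime attributes: {Adjuster, VIN, VehicleID}.
Every FD has a superkey on the left, so the relation is in BCNF.

BCNF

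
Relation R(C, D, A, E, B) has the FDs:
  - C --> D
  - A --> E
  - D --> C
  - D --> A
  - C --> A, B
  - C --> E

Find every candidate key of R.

{C}, {D}

{C} is a candidate key since {C}⁺ = {A, B, C, D, E} covers every attribute.
{D} is a candidate key since {D}⁺ = {A, B, C, D, E} covers every attribute.
No proper subset of any of these is a key, and no other minimal superkey exists.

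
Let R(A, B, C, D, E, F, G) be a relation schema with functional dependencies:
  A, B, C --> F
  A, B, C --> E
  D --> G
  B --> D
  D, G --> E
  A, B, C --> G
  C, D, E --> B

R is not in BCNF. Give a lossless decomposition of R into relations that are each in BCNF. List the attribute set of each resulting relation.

{A, B, C, F}; {B, D}; {D, E, G}

Candidate keys of the original relation: {A, B, C}, {A, C, D}.
{A, B, C, D, E, F, G}: {D} determines {D, E, G} here but is not a superkey — split on D --> E, G, giving {D, E, G} and {A, B, C, D, F}.
{D, E, G}: every determinant is a superkey — BCNF.
{A, B, C, D, F}: {B} determines {B, D} here but is not a superkey — split on B --> D, giving {B, D} and {A, B, C, F}.
{B, D}: every determinant is a superkey — BCNF.
{A, B, C, F}: every determinant is a superkey — BCNF.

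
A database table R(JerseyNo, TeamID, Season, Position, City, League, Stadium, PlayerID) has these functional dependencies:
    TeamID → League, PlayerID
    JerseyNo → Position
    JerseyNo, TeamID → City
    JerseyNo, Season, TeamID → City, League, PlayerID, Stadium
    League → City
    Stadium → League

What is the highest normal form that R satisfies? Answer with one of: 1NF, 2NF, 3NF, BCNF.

Candidate key: {JerseyNo, Season, TeamID}. Prime attributes: {JerseyNo, Season, TeamID}.
TeamID → League, PlayerID breaks BCNF: {TeamID}⁺ = {City, League, PlayerID, TeamID}, so {TeamID} is not a superkey.
TeamID → League, PlayerID determines the non-prime attributes {League, PlayerID} from a non-superkey — 3NF is violated.
The proper key subset {JerseyNo} of {JerseyNo, Season, TeamID} determines non-prime {Position}, so the relation is not even in 2NF.

1NF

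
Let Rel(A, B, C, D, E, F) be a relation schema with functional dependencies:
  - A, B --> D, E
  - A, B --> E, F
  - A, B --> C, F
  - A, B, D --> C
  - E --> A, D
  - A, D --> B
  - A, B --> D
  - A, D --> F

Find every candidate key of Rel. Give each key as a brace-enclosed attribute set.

{E}⁺ = {A, B, C, D, E, F}, which is every attribute, so {E} is a candidate key.
{A, B}⁺ = {A, B, C, D, E, F}, which is every attribute, so {A, B} is a candidate key.
{A, D}⁺ = {A, B, C, D, E, F}, which is every attribute, so {A, D} is a candidate key.
Any other superkey properly contains one of these, so there are no further candidate keys.

{A, B}, {A, D}, {E}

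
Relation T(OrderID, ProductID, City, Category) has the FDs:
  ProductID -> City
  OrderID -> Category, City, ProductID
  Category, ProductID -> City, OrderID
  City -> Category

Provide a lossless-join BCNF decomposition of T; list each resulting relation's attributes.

Candidate keys of the original relation: {OrderID}, {ProductID}.
Within {Category, City, OrderID, ProductID}: {City}⁺ ∩ {Category, City, OrderID, ProductID} = {Category, City}, not the whole set, so City -> Category violates BCNF; decompose into {Category, City} and {City, OrderID, ProductID}.
{Category, City} is in BCNF.
{City, OrderID, ProductID} is in BCNF.

{Category, City}; {City, OrderID, ProductID}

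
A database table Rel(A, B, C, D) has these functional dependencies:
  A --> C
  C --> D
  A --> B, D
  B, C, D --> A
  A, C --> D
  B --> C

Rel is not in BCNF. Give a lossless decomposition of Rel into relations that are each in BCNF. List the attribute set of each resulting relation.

Candidate keys of the original relation: {A}, {B}.
{A, B, C, D}: {C} determines {C, D} here but is not a superkey — split on C --> D, giving {C, D} and {A, B, C}.
{C, D} is in BCNF.
{A, B, C} is in BCNF.

{A, B, C}; {C, D}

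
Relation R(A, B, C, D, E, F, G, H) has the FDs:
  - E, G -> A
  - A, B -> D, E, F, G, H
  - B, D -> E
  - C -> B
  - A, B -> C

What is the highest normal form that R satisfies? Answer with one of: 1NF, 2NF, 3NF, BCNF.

3NF

Candidate keys: {A, B}, {A, C}, {B, D, G}, {B, E, G}, {C, D, G}, {C, E, G}. Prime attributes: {A, B, C, D, E, G}.
For E, G -> A we have {E, G}⁺ = {A, E, G}; {E, G} is not a superkey, so BCNF fails.
Its right-hand attributes {A} are all prime, as are those of every other non-superkey FD — the relation is in 3NF.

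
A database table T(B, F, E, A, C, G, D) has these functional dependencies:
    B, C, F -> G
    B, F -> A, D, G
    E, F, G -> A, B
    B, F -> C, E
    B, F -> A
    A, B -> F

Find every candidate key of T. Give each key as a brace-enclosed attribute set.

Closure of {A, B} is {A, B, C, D, E, F, G}, the whole schema; {A, B} is a candidate key.
Closure of {B, F} is {A, B, C, D, E, F, G}, the whole schema; {B, F} is a candidate key.
Closure of {E, F, G} is {A, B, C, D, E, F, G}, the whole schema; {E, F, G} is a candidate key.
Any other superkey properly contains one of these, so there are no further candidate keys.

{A, B}, {B, F}, {E, F, G}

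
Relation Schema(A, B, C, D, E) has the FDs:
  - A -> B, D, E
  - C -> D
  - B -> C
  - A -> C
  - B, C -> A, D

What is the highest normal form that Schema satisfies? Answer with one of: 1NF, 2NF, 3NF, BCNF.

Candidate keys: {A}, {B}. Prime attributes: {A, B}.
C -> D: {C}⁺ = {C, D}, which is not all of the attributes, so the left side is not a superkey — BCNF is violated.
C -> D determines the non-prime attribute {D} from a non-superkey — 3NF is violated.
Every candidate key is a single attribute, so no partial dependency is possible; 2NF holds.

2NF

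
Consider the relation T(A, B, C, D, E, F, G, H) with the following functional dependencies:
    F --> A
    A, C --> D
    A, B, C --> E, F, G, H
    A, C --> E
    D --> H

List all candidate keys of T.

No FD produces {B, C}, so they must be in every candidate key.
{A, B, C}⁺ = {A, B, C, D, E, F, G, H}, which is every attribute, so {A, B, C} is a candidate key.
{B, C, F}⁺ = {A, B, C, D, E, F, G, H}, which is every attribute, so {B, C, F} is a candidate key.
No proper subset of any of these is a key, and no other minimal superkey exists.

{A, B, C}, {B, C, F}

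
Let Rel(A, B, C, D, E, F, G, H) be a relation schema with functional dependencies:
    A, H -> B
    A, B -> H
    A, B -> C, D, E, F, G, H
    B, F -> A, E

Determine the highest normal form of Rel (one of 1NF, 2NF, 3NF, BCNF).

Candidate keys: {A, B}, {A, H}, {B, F}. Prime attributes: {A, B, F, H}.
The left-hand side of every FD is a superkey, so BCNF is satisfied.

BCNF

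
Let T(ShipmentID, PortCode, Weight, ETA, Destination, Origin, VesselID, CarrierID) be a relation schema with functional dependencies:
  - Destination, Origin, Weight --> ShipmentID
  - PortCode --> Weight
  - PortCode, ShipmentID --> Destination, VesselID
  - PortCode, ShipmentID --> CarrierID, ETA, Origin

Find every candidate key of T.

{PortCode} never appears on the right of any FD, so every key must include it.
{PortCode, ShipmentID}⁺ = {CarrierID, Destination, ETA, Origin, PortCode, ShipmentID, VesselID, Weight}, which is every attribute, so {PortCode, ShipmentID} is a candidate key.
{Destination, Origin, PortCode}⁺ = {CarrierID, Destination, ETA, Origin, PortCode, ShipmentID, VesselID, Weight}, which is every attribute, so {Destination, Origin, PortCode} is a candidate key.
These are minimal and exhaustive — every other superkey contains one of them.

{Destination, Origin, PortCode}, {PortCode, ShipmentID}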